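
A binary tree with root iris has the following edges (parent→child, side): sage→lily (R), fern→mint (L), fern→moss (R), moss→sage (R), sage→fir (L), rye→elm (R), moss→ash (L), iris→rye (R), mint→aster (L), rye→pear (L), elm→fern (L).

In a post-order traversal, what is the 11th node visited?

rye

Post-order visits the left subtree, then the right subtree, then the node.
At iris: no left child.
At iris: go right to rye.
  At rye: go left to pear.
    pear is a leaf — visit pear.
  At rye: go right to elm.
    At elm: go left to fern.
      At fern: go left to mint.
        At mint: go left to aster.
          aster is a leaf — visit aster.
        At mint: no right child.
        Visit mint.
      At fern: go right to moss.
        At moss: go left to ash.
          ash is a leaf — visit ash.
        At moss: go right to sage.
          At sage: go left to fir.
            fir is a leaf — visit fir.
          At sage: go right to lily.
            lily is a leaf — visit lily.
          Visit sage.
        Visit moss.
      Visit fern.
    At elm: no right child.
    Visit elm.
  Visit rye.
Visit iris.
Full post-order sequence: pear, aster, mint, ash, fir, lily, sage, moss, fern, elm, rye, iris.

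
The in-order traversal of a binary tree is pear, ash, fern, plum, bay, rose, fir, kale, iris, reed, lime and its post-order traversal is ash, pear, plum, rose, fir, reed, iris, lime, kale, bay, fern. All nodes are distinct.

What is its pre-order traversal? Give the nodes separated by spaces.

fern pear ash bay plum kale fir rose lime iris reed

The last element of post-order is the root; it splits in-order into left and right subtrees.
Root fern: left subtree has 2 nodes {pear, ash}, right has 8 {plum, bay, rose, fir, kale, iris, reed, lime}.
  Root pear: left subtree has 0 nodes { }, right has 1 {ash}.
  Root bay: left subtree has 1 node {plum}, right has 6 {rose, fir, kale, iris, reed, lime}.
    Root kale: left subtree has 2 nodes {rose, fir}, right has 3 {iris, reed, lime}.
      Root fir: left subtree has 1 node {rose}, right has 0 { }.
      Root lime: left subtree has 2 nodes {iris, reed}, right has 0 { }.
        Root iris: left subtree has 0 nodes { }, right has 1 {reed}.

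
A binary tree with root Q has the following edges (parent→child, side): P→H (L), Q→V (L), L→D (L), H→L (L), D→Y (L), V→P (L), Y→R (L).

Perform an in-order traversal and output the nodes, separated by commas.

In-order visits the left subtree, then the node, then the right subtree.
At Q: go left to V.
  At V: go left to P.
    At P: go left to H.
      At H: go left to L.
        At L: go left to D.
          At D: go left to Y.
            At Y: go left to R.
              R is a leaf — visit R.
            Visit Y.
            At Y: no right child.
          Visit D.
          At D: no right child.
        Visit L.
        At L: no right child.
      Visit H.
      At H: no right child.
    Visit P.
    At P: no right child.
  Visit V.
  At V: no right child.
Visit Q.
At Q: no right child.

R, Y, D, L, H, P, V, Q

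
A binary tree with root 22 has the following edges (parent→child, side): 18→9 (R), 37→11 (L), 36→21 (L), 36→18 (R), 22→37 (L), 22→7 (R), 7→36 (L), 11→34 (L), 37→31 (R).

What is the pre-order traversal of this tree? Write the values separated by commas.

Pre-order visits the node, then its left subtree, then its right subtree.
Visit 22.
At 22: go left to 37.
  Visit 37.
  At 37: go left to 11.
    Visit 11.
    At 11: go left to 34.
      34 is a leaf — visit 34.
    At 11: no right child.
  At 37: go right to 31.
    31 is a leaf — visit 31.
At 22: go right to 7.
  Visit 7.
  At 7: go left to 36.
    Visit 36.
    At 36: go left to 21.
      21 is a leaf — visit 21.
    At 36: go right to 18.
      Visit 18.
      At 18: no left child.
      At 18: go right to 9.
        9 is a leaf — visit 9.
  At 7: no right child.

22, 37, 11, 34, 31, 7, 36, 21, 18, 9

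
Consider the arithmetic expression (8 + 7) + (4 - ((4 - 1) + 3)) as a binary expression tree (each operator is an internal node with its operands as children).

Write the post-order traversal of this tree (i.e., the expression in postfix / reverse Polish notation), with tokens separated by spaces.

Post-order on an expression tree gives postfix notation: for each operator, emit left operand, right operand, then the operator.

8 7 + 4 4 1 - 3 + - +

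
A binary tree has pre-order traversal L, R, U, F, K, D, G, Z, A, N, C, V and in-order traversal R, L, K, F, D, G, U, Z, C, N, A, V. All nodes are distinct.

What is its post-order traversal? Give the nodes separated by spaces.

The first element of pre-order is the root; it splits in-order into left and right subtrees.
Root L: left subtree has 1 node {R}, right has 10 {K, F, D, G, U, Z, C, N, A, V}.
  Root U: left subtree has 4 nodes {K, F, D, G}, right has 5 {Z, C, N, A, V}.
    Root F: left subtree has 1 node {K}, right has 2 {D, G}.
      Root D: left subtree has 0 nodes { }, right has 1 {G}.
    Root Z: left subtree has 0 nodes { }, right has 4 {C, N, A, V}.
      Root A: left subtree has 2 nodes {C, N}, right has 1 {V}.
        Root N: left subtree has 1 node {C}, right has 0 { }.

R K G D F C N V A Z U L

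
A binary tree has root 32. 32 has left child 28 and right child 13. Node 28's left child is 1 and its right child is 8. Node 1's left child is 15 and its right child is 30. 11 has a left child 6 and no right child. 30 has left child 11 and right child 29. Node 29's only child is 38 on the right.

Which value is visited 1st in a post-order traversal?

Post-order visits the left subtree, then the right subtree, then the node.
At 32: go left to 28.
  At 28: go left to 1.
    At 1: go left to 15.
      15 is a leaf — visit 15.
    At 1: go right to 30.
      At 30: go left to 11.
        At 11: go left to 6.
          6 is a leaf — visit 6.
        At 11: no right child.
        Visit 11.
      At 30: go right to 29.
        At 29: no left child.
        At 29: go right to 38.
          38 is a leaf — visit 38.
        Visit 29.
      Visit 30.
    Visit 1.
  At 28: go right to 8.
    8 is a leaf — visit 8.
  Visit 28.
At 32: go right to 13.
  13 is a leaf — visit 13.
Visit 32.
Full post-order sequence: 15, 6, 11, 38, 29, 30, 1, 8, 28, 13, 32.

15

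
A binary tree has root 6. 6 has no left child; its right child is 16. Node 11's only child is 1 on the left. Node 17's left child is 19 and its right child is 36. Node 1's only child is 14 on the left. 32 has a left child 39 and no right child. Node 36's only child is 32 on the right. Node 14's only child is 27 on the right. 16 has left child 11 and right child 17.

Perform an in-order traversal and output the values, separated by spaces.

6 14 27 1 11 16 19 17 36 39 32

In-order visits the left subtree, then the node, then the right subtree.
At 6: no left child.
Visit 6.
At 6: go right to 16.
  At 16: go left to 11.
    At 11: go left to 1.
      At 1: go left to 14.
        At 14: no left child.
        Visit 14.
        At 14: go right to 27.
          27 is a leaf — visit 27.
      Visit 1.
      At 1: no right child.
    Visit 11.
    At 11: no right child.
  Visit 16.
  At 16: go right to 17.
    At 17: go left to 19.
      19 is a leaf — visit 19.
    Visit 17.
    At 17: go right to 36.
      At 36: no left child.
      Visit 36.
      At 36: go right to 32.
        At 32: go left to 39.
          39 is a leaf — visit 39.
        Visit 32.
        At 32: no right child.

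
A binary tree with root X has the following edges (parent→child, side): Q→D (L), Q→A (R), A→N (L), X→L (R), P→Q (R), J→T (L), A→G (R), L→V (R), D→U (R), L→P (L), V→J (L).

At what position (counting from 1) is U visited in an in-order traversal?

In-order visits the left subtree, then the node, then the right subtree.
At X: no left child.
Visit X.
At X: go right to L.
  At L: go left to P.
    At P: no left child.
    Visit P.
    At P: go right to Q.
      At Q: go left to D.
        At D: no left child.
        Visit D.
        At D: go right to U.
          U is a leaf — visit U.
      Visit Q.
      At Q: go right to A.
        At A: go left to N.
          N is a leaf — visit N.
        Visit A.
        At A: go right to G.
          G is a leaf — visit G.
  Visit L.
  At L: go right to V.
    At V: go left to J.
      At J: go left to T.
        T is a leaf — visit T.
      Visit J.
      At J: no right child.
    Visit V.
    At V: no right child.
Full in-order sequence: X, P, D, U, Q, N, A, G, L, T, J, V.

4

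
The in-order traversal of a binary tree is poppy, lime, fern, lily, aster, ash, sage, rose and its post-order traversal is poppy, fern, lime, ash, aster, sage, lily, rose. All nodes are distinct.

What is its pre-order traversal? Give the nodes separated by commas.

rose, lily, lime, poppy, fern, sage, aster, ash

The last element of post-order is the root; it splits in-order into left and right subtrees.
Root rose: left subtree has 7 nodes {poppy, lime, fern, lily, aster, ash, sage}, right has 0 { }.
  Root lily: left subtree has 3 nodes {poppy, lime, fern}, right has 3 {aster, ash, sage}.
    Root lime: left subtree has 1 node {poppy}, right has 1 {fern}.
    Root sage: left subtree has 2 nodes {aster, ash}, right has 0 { }.
      Root aster: left subtree has 0 nodes { }, right has 1 {ash}.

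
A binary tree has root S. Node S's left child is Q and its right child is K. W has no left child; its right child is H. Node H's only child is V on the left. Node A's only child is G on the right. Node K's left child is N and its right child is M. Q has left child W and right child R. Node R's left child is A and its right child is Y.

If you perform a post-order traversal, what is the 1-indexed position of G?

Post-order visits the left subtree, then the right subtree, then the node.
At S: go left to Q.
  At Q: go left to W.
    At W: no left child.
    At W: go right to H.
      At H: go left to V.
        V is a leaf — visit V.
      At H: no right child.
      Visit H.
    Visit W.
  At Q: go right to R.
    At R: go left to A.
      At A: no left child.
      At A: go right to G.
        G is a leaf — visit G.
      Visit A.
    At R: go right to Y.
      Y is a leaf — visit Y.
    Visit R.
  Visit Q.
At S: go right to K.
  At K: go left to N.
    N is a leaf — visit N.
  At K: go right to M.
    M is a leaf — visit M.
  Visit K.
Visit S.
Full post-order sequence: V, H, W, G, A, Y, R, Q, N, M, K, S.

4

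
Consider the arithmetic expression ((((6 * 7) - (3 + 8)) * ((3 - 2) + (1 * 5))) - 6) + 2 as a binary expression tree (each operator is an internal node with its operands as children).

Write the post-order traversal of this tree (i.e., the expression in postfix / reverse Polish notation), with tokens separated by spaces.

6 7 * 3 8 + - 3 2 - 1 5 * + * 6 - 2 +

Post-order on an expression tree gives postfix notation: for each operator, emit left operand, right operand, then the operator.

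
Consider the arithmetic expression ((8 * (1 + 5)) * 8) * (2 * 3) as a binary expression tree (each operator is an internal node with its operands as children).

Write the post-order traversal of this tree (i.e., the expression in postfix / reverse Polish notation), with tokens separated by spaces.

8 1 5 + * 8 * 2 3 * *

Post-order on an expression tree gives postfix notation: for each operator, emit left operand, right operand, then the operator.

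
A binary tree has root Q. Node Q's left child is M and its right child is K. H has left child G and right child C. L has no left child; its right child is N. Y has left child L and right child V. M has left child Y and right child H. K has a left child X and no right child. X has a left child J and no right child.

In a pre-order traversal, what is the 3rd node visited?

Y

Pre-order visits the node, then its left subtree, then its right subtree.
Visit Q.
At Q: go left to M.
  Visit M.
  At M: go left to Y.
    Visit Y.
    At Y: go left to L.
      Visit L.
      At L: no left child.
      At L: go right to N.
        N is a leaf — visit N.
    At Y: go right to V.
      V is a leaf — visit V.
  At M: go right to H.
    Visit H.
    At H: go left to G.
      G is a leaf — visit G.
    At H: go right to C.
      C is a leaf — visit C.
At Q: go right to K.
  Visit K.
  At K: go left to X.
    Visit X.
    At X: go left to J.
      J is a leaf — visit J.
    At X: no right child.
  At K: no right child.
Full pre-order sequence: Q, M, Y, L, N, V, H, G, C, K, X, J.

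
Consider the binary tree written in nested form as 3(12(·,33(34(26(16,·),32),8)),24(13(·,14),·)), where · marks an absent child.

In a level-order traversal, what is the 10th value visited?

Level-order visits nodes level by level from the root, left to right within each level.
Level 0: 3
Level 1: 12, 24
Level 2: 33, 13
Level 3: 34, 8, 14
Level 4: 26, 32
Level 5: 16
Full level-order sequence: 3, 12, 24, 33, 13, 34, 8, 14, 26, 32, 16.

32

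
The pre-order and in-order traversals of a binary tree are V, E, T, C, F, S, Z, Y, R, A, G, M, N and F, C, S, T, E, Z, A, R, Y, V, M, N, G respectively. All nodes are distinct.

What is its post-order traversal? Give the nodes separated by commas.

F, S, C, T, A, R, Y, Z, E, N, M, G, V

The first element of pre-order is the root; it splits in-order into left and right subtrees.
Root V: left subtree has 9 nodes {F, C, S, T, E, Z, A, R, Y}, right has 3 {M, N, G}.
  Root E: left subtree has 4 nodes {F, C, S, T}, right has 4 {Z, A, R, Y}.
    Root T: left subtree has 3 nodes {F, C, S}, right has 0 { }.
      Root C: left subtree has 1 node {F}, right has 1 {S}.
    Root Z: left subtree has 0 nodes { }, right has 3 {A, R, Y}.
      Root Y: left subtree has 2 nodes {A, R}, right has 0 { }.
        Root R: left subtree has 1 node {A}, right has 0 { }.
  Root G: left subtree has 2 nodes {M, N}, right has 0 { }.
    Root M: left subtree has 0 nodes { }, right has 1 {N}.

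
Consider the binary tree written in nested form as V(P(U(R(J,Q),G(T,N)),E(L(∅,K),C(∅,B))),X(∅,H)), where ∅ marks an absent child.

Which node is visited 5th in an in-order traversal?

In-order visits the left subtree, then the node, then the right subtree.
At V: go left to P.
  At P: go left to U.
    At U: go left to R.
      At R: go left to J.
        J is a leaf — visit J.
      Visit R.
      At R: go right to Q.
        Q is a leaf — visit Q.
    Visit U.
    At U: go right to G.
      At G: go left to T.
        T is a leaf — visit T.
      Visit G.
      At G: go right to N.
        N is a leaf — visit N.
  Visit P.
  At P: go right to E.
    At E: go left to L.
      At L: no left child.
      Visit L.
      At L: go right to K.
        K is a leaf — visit K.
    Visit E.
    At E: go right to C.
      At C: no left child.
      Visit C.
      At C: go right to B.
        B is a leaf — visit B.
Visit V.
At V: go right to X.
  At X: no left child.
  Visit X.
  At X: go right to H.
    H is a leaf — visit H.
Full in-order sequence: J, R, Q, U, T, G, N, P, L, K, E, C, B, V, X, H.

T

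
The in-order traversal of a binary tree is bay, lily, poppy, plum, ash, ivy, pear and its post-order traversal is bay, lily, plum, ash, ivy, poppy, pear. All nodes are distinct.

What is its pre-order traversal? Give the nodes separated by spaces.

The last element of post-order is the root; it splits in-order into left and right subtrees.
Root pear: left subtree has 6 nodes {bay, lily, poppy, plum, ash, ivy}, right has 0 { }.
  Root poppy: left subtree has 2 nodes {bay, lily}, right has 3 {plum, ash, ivy}.
    Root lily: left subtree has 1 node {bay}, right has 0 { }.
    Root ivy: left subtree has 2 nodes {plum, ash}, right has 0 { }.
      Root ash: left subtree has 1 node {plum}, right has 0 { }.

pear poppy lily bay ivy ash plum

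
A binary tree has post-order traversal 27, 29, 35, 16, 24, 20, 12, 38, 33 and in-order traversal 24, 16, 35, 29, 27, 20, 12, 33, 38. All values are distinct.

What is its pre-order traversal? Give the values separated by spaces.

The last element of post-order is the root; it splits in-order into left and right subtrees.
Root 33: left subtree has 7 nodes {24, 16, 35, 29, 27, 20, 12}, right has 1 {38}.
  Root 12: left subtree has 6 nodes {24, 16, 35, 29, 27, 20}, right has 0 { }.
    Root 20: left subtree has 5 nodes {24, 16, 35, 29, 27}, right has 0 { }.
      Root 24: left subtree has 0 nodes { }, right has 4 {16, 35, 29, 27}.
        Root 16: left subtree has 0 nodes { }, right has 3 {35, 29, 27}.
          Root 35: left subtree has 0 nodes { }, right has 2 {29, 27}.
            Root 29: left subtree has 0 nodes { }, right has 1 {27}.

33 12 20 24 16 35 29 27 38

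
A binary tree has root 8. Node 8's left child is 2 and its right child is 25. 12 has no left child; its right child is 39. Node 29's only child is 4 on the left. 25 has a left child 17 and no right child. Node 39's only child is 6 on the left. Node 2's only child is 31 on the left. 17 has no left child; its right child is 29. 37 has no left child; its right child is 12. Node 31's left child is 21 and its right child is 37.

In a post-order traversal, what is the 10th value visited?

17

Post-order visits the left subtree, then the right subtree, then the node.
At 8: go left to 2.
  At 2: go left to 31.
    At 31: go left to 21.
      21 is a leaf — visit 21.
    At 31: go right to 37.
      At 37: no left child.
      At 37: go right to 12.
        At 12: no left child.
        At 12: go right to 39.
          At 39: go left to 6.
            6 is a leaf — visit 6.
          At 39: no right child.
          Visit 39.
        Visit 12.
      Visit 37.
    Visit 31.
  At 2: no right child.
  Visit 2.
At 8: go right to 25.
  At 25: go left to 17.
    At 17: no left child.
    At 17: go right to 29.
      At 29: go left to 4.
        4 is a leaf — visit 4.
      At 29: no right child.
      Visit 29.
    Visit 17.
  At 25: no right child.
  Visit 25.
Visit 8.
Full post-order sequence: 21, 6, 39, 12, 37, 31, 2, 4, 29, 17, 25, 8.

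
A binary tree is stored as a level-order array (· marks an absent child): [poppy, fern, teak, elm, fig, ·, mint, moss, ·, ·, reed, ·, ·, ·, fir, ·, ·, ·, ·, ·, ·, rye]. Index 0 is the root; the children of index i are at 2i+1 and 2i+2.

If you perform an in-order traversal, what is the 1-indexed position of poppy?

In-order visits the left subtree, then the node, then the right subtree.
At poppy: go left to fern.
  At fern: go left to elm.
    At elm: go left to moss.
      moss is a leaf — visit moss.
    Visit elm.
    At elm: no right child.
  Visit fern.
  At fern: go right to fig.
    At fig: no left child.
    Visit fig.
    At fig: go right to reed.
      At reed: go left to rye.
        rye is a leaf — visit rye.
      Visit reed.
      At reed: no right child.
Visit poppy.
At poppy: go right to teak.
  At teak: no left child.
  Visit teak.
  At teak: go right to mint.
    At mint: no left child.
    Visit mint.
    At mint: go right to fir.
      fir is a leaf — visit fir.
Full in-order sequence: moss, elm, fern, fig, rye, reed, poppy, teak, mint, fir.

7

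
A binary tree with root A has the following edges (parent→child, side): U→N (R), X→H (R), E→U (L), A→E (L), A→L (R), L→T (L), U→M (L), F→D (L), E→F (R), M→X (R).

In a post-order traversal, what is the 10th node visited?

L

Post-order visits the left subtree, then the right subtree, then the node.
At A: go left to E.
  At E: go left to U.
    At U: go left to M.
      At M: no left child.
      At M: go right to X.
        At X: no left child.
        At X: go right to H.
          H is a leaf — visit H.
        Visit X.
      Visit M.
    At U: go right to N.
      N is a leaf — visit N.
    Visit U.
  At E: go right to F.
    At F: go left to D.
      D is a leaf — visit D.
    At F: no right child.
    Visit F.
  Visit E.
At A: go right to L.
  At L: go left to T.
    T is a leaf — visit T.
  At L: no right child.
  Visit L.
Visit A.
Full post-order sequence: H, X, M, N, U, D, F, E, T, L, A.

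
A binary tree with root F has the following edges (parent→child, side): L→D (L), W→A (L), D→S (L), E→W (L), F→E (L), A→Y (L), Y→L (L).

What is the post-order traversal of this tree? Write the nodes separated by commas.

Post-order visits the left subtree, then the right subtree, then the node.
At F: go left to E.
  At E: go left to W.
    At W: go left to A.
      At A: go left to Y.
        At Y: go left to L.
          At L: go left to D.
            At D: go left to S.
              S is a leaf — visit S.
            At D: no right child.
            Visit D.
          At L: no right child.
          Visit L.
        At Y: no right child.
        Visit Y.
      At A: no right child.
      Visit A.
    At W: no right child.
    Visit W.
  At E: no right child.
  Visit E.
At F: no right child.
Visit F.

S, D, L, Y, A, W, E, F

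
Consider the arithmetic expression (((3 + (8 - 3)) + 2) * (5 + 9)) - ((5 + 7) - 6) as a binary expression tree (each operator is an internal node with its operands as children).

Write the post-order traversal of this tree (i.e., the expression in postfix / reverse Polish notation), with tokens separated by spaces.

Post-order on an expression tree gives postfix notation: for each operator, emit left operand, right operand, then the operator.

3 8 3 - + 2 + 5 9 + * 5 7 + 6 - -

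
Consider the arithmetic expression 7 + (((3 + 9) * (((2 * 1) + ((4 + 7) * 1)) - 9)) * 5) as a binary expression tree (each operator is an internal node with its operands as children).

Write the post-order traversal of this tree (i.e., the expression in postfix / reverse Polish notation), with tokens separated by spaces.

Post-order on an expression tree gives postfix notation: for each operator, emit left operand, right operand, then the operator.

7 3 9 + 2 1 * 4 7 + 1 * + 9 - * 5 * +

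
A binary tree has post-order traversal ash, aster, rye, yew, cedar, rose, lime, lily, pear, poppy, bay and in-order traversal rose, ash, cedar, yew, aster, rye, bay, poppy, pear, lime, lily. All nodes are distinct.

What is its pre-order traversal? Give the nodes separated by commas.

bay, rose, cedar, ash, yew, rye, aster, poppy, pear, lily, lime

The last element of post-order is the root; it splits in-order into left and right subtrees.
Root bay: left subtree has 6 nodes {rose, ash, cedar, yew, aster, rye}, right has 4 {poppy, pear, lime, lily}.
  Root rose: left subtree has 0 nodes { }, right has 5 {ash, cedar, yew, aster, rye}.
    Root cedar: left subtree has 1 node {ash}, right has 3 {yew, aster, rye}.
      Root yew: left subtree has 0 nodes { }, right has 2 {aster, rye}.
        Root rye: left subtree has 1 node {aster}, right has 0 { }.
  Root poppy: left subtree has 0 nodes { }, right has 3 {pear, lime, lily}.
    Root pear: left subtree has 0 nodes { }, right has 2 {lime, lily}.
      Root lily: left subtree has 1 node {lime}, right has 0 { }.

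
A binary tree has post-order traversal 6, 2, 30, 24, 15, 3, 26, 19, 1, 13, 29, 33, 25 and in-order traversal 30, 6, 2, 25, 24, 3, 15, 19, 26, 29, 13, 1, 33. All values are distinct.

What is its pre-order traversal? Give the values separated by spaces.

25 30 2 6 33 29 19 3 24 15 26 13 1

The last element of post-order is the root; it splits in-order into left and right subtrees.
Root 25: left subtree has 3 nodes {30, 6, 2}, right has 9 {24, 3, 15, 19, 26, 29, 13, 1, 33}.
  Root 30: left subtree has 0 nodes { }, right has 2 {6, 2}.
    Root 2: left subtree has 1 node {6}, right has 0 { }.
  Root 33: left subtree has 8 nodes {24, 3, 15, 19, 26, 29, 13, 1}, right has 0 { }.
    Root 29: left subtree has 5 nodes {24, 3, 15, 19, 26}, right has 2 {13, 1}.
      Root 19: left subtree has 3 nodes {24, 3, 15}, right has 1 {26}.
        Root 3: left subtree has 1 node {24}, right has 1 {15}.
      Root 13: left subtree has 0 nodes { }, right has 1 {1}.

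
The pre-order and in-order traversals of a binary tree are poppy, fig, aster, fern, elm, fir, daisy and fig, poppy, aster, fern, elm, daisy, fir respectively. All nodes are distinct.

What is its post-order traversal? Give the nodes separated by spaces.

The first element of pre-order is the root; it splits in-order into left and right subtrees.
Root poppy: left subtree has 1 node {fig}, right has 5 {aster, fern, elm, daisy, fir}.
  Root aster: left subtree has 0 nodes { }, right has 4 {fern, elm, daisy, fir}.
    Root fern: left subtree has 0 nodes { }, right has 3 {elm, daisy, fir}.
      Root elm: left subtree has 0 nodes { }, right has 2 {daisy, fir}.
        Root fir: left subtree has 1 node {daisy}, right has 0 { }.

fig daisy fir elm fern aster poppy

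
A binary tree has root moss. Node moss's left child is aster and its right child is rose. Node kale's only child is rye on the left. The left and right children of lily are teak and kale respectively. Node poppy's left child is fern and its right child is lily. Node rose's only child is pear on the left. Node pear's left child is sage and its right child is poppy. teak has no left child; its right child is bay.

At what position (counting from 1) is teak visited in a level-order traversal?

Level-order visits nodes level by level from the root, left to right within each level.
Level 0: moss
Level 1: aster, rose
Level 2: pear
Level 3: sage, poppy
Level 4: fern, lily
Level 5: teak, kale
Level 6: bay, rye
Full level-order sequence: moss, aster, rose, pear, sage, poppy, fern, lily, teak, kale, bay, rye.

9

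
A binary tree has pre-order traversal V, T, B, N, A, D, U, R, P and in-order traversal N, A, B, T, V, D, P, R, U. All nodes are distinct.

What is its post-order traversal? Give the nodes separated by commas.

A, N, B, T, P, R, U, D, V

The first element of pre-order is the root; it splits in-order into left and right subtrees.
Root V: left subtree has 4 nodes {N, A, B, T}, right has 4 {D, P, R, U}.
  Root T: left subtree has 3 nodes {N, A, B}, right has 0 { }.
    Root B: left subtree has 2 nodes {N, A}, right has 0 { }.
      Root N: left subtree has 0 nodes { }, right has 1 {A}.
  Root D: left subtree has 0 nodes { }, right has 3 {P, R, U}.
    Root U: left subtree has 2 nodes {P, R}, right has 0 { }.
      Root R: left subtree has 1 node {P}, right has 0 { }.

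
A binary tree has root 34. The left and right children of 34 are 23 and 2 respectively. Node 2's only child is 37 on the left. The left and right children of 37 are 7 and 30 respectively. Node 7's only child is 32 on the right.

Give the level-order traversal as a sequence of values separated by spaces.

Level-order visits nodes level by level from the root, left to right within each level.
Level 0: 34
Level 1: 23, 2
Level 2: 37
Level 3: 7, 30
Level 4: 32

34 23 2 37 7 30 32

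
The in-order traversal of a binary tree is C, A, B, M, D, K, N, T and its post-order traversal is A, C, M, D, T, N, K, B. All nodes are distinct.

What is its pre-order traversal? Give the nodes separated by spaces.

The last element of post-order is the root; it splits in-order into left and right subtrees.
Root B: left subtree has 2 nodes {C, A}, right has 5 {M, D, K, N, T}.
  Root C: left subtree has 0 nodes { }, right has 1 {A}.
  Root K: left subtree has 2 nodes {M, D}, right has 2 {N, T}.
    Root D: left subtree has 1 node {M}, right has 0 { }.
    Root N: left subtree has 0 nodes { }, right has 1 {T}.

B C A K D M N T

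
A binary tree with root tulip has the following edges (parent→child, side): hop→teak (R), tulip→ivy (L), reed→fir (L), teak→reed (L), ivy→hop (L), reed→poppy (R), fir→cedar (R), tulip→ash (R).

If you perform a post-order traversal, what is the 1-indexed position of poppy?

Post-order visits the left subtree, then the right subtree, then the node.
At tulip: go left to ivy.
  At ivy: go left to hop.
    At hop: no left child.
    At hop: go right to teak.
      At teak: go left to reed.
        At reed: go left to fir.
          At fir: no left child.
          At fir: go right to cedar.
            cedar is a leaf — visit cedar.
          Visit fir.
        At reed: go right to poppy.
          poppy is a leaf — visit poppy.
        Visit reed.
      At teak: no right child.
      Visit teak.
    Visit hop.
  At ivy: no right child.
  Visit ivy.
At tulip: go right to ash.
  ash is a leaf — visit ash.
Visit tulip.
Full post-order sequence: cedar, fir, poppy, reed, teak, hop, ivy, ash, tulip.

3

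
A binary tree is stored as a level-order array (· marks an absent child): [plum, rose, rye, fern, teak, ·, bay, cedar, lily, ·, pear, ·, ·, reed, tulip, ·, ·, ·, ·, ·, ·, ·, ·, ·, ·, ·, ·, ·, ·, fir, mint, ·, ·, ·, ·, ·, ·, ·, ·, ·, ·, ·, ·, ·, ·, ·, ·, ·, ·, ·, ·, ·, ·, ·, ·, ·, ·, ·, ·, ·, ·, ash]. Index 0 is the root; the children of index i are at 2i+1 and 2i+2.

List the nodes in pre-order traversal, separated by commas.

Pre-order visits the node, then its left subtree, then its right subtree.
Visit plum.
At plum: go left to rose.
  Visit rose.
  At rose: go left to fern.
    Visit fern.
    At fern: go left to cedar.
      cedar is a leaf — visit cedar.
    At fern: go right to lily.
      lily is a leaf — visit lily.
  At rose: go right to teak.
    Visit teak.
    At teak: no left child.
    At teak: go right to pear.
      pear is a leaf — visit pear.
At plum: go right to rye.
  Visit rye.
  At rye: no left child.
  At rye: go right to bay.
    Visit bay.
    At bay: go left to reed.
      reed is a leaf — visit reed.
    At bay: go right to tulip.
      Visit tulip.
      At tulip: go left to fir.
        fir is a leaf — visit fir.
      At tulip: go right to mint.
        Visit mint.
        At mint: go left to ash.
          ash is a leaf — visit ash.
        At mint: no right child.

plum, rose, fern, cedar, lily, teak, pear, rye, bay, reed, tulip, fir, mint, ash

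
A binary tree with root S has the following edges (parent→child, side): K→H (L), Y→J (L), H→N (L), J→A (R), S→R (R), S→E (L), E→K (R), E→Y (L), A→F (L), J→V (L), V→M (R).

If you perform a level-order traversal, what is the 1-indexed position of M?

11

Level-order visits nodes level by level from the root, left to right within each level.
Level 0: S
Level 1: E, R
Level 2: Y, K
Level 3: J, H
Level 4: V, A, N
Level 5: M, F
Full level-order sequence: S, E, R, Y, K, J, H, V, A, N, M, F.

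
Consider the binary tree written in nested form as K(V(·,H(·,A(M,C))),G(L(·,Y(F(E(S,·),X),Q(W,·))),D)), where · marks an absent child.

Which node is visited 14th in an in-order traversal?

Q

In-order visits the left subtree, then the node, then the right subtree.
At K: go left to V.
  At V: no left child.
  Visit V.
  At V: go right to H.
    At H: no left child.
    Visit H.
    At H: go right to A.
      At A: go left to M.
        M is a leaf — visit M.
      Visit A.
      At A: go right to C.
        C is a leaf — visit C.
Visit K.
At K: go right to G.
  At G: go left to L.
    At L: no left child.
    Visit L.
    At L: go right to Y.
      At Y: go left to F.
        At F: go left to E.
          At E: go left to S.
            S is a leaf — visit S.
          Visit E.
          At E: no right child.
        Visit F.
        At F: go right to X.
          X is a leaf — visit X.
      Visit Y.
      At Y: go right to Q.
        At Q: go left to W.
          W is a leaf — visit W.
        Visit Q.
        At Q: no right child.
  Visit G.
  At G: go right to D.
    D is a leaf — visit D.
Full in-order sequence: V, H, M, A, C, K, L, S, E, F, X, Y, W, Q, G, D.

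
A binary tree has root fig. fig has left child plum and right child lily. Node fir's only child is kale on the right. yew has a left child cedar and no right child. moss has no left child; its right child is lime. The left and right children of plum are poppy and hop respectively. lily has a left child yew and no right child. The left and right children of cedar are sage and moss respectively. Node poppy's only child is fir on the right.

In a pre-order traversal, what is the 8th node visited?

yew

Pre-order visits the node, then its left subtree, then its right subtree.
Visit fig.
At fig: go left to plum.
  Visit plum.
  At plum: go left to poppy.
    Visit poppy.
    At poppy: no left child.
    At poppy: go right to fir.
      Visit fir.
      At fir: no left child.
      At fir: go right to kale.
        kale is a leaf — visit kale.
  At plum: go right to hop.
    hop is a leaf — visit hop.
At fig: go right to lily.
  Visit lily.
  At lily: go left to yew.
    Visit yew.
    At yew: go left to cedar.
      Visit cedar.
      At cedar: go left to sage.
        sage is a leaf — visit sage.
      At cedar: go right to moss.
        Visit moss.
        At moss: no left child.
        At moss: go right to lime.
          lime is a leaf — visit lime.
    At yew: no right child.
  At lily: no right child.
Full pre-order sequence: fig, plum, poppy, fir, kale, hop, lily, yew, cedar, sage, moss, lime.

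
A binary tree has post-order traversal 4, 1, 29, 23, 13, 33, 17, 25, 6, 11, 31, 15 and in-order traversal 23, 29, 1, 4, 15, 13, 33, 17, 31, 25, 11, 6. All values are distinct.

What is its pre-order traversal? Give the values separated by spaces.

15 23 29 1 4 31 17 33 13 11 25 6

The last element of post-order is the root; it splits in-order into left and right subtrees.
Root 15: left subtree has 4 nodes {23, 29, 1, 4}, right has 7 {13, 33, 17, 31, 25, 11, 6}.
  Root 23: left subtree has 0 nodes { }, right has 3 {29, 1, 4}.
    Root 29: left subtree has 0 nodes { }, right has 2 {1, 4}.
      Root 1: left subtree has 0 nodes { }, right has 1 {4}.
  Root 31: left subtree has 3 nodes {13, 33, 17}, right has 3 {25, 11, 6}.
    Root 17: left subtree has 2 nodes {13, 33}, right has 0 { }.
      Root 33: left subtree has 1 node {13}, right has 0 { }.
    Root 11: left subtree has 1 node {25}, right has 1 {6}.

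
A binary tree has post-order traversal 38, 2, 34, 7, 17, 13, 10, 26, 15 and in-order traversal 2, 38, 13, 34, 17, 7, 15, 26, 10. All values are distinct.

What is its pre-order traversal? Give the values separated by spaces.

The last element of post-order is the root; it splits in-order into left and right subtrees.
Root 15: left subtree has 6 nodes {2, 38, 13, 34, 17, 7}, right has 2 {26, 10}.
  Root 13: left subtree has 2 nodes {2, 38}, right has 3 {34, 17, 7}.
    Root 2: left subtree has 0 nodes { }, right has 1 {38}.
    Root 17: left subtree has 1 node {34}, right has 1 {7}.
  Root 26: left subtree has 0 nodes { }, right has 1 {10}.

15 13 2 38 17 34 7 26 10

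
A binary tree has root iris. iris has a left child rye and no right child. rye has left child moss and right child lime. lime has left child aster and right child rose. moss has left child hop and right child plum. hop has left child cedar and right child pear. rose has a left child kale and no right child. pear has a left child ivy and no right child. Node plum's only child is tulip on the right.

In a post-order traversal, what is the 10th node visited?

rose

Post-order visits the left subtree, then the right subtree, then the node.
At iris: go left to rye.
  At rye: go left to moss.
    At moss: go left to hop.
      At hop: go left to cedar.
        cedar is a leaf — visit cedar.
      At hop: go right to pear.
        At pear: go left to ivy.
          ivy is a leaf — visit ivy.
        At pear: no right child.
        Visit pear.
      Visit hop.
    At moss: go right to plum.
      At plum: no left child.
      At plum: go right to tulip.
        tulip is a leaf — visit tulip.
      Visit plum.
    Visit moss.
  At rye: go right to lime.
    At lime: go left to aster.
      aster is a leaf — visit aster.
    At lime: go right to rose.
      At rose: go left to kale.
        kale is a leaf — visit kale.
      At rose: no right child.
      Visit rose.
    Visit lime.
  Visit rye.
At iris: no right child.
Visit iris.
Full post-order sequence: cedar, ivy, pear, hop, tulip, plum, moss, aster, kale, rose, lime, rye, iris.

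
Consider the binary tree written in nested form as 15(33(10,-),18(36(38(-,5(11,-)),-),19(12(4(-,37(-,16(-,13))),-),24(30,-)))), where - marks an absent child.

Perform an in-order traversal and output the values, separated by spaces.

In-order visits the left subtree, then the node, then the right subtree.
At 15: go left to 33.
  At 33: go left to 10.
    10 is a leaf — visit 10.
  Visit 33.
  At 33: no right child.
Visit 15.
At 15: go right to 18.
  At 18: go left to 36.
    At 36: go left to 38.
      At 38: no left child.
      Visit 38.
      At 38: go right to 5.
        At 5: go left to 11.
          11 is a leaf — visit 11.
        Visit 5.
        At 5: no right child.
    Visit 36.
    At 36: no right child.
  Visit 18.
  At 18: go right to 19.
    At 19: go left to 12.
      At 12: go left to 4.
        At 4: no left child.
        Visit 4.
        At 4: go right to 37.
          At 37: no left child.
          Visit 37.
          At 37: go right to 16.
            At 16: no left child.
            Visit 16.
            At 16: go right to 13.
              13 is a leaf — visit 13.
      Visit 12.
      At 12: no right child.
    Visit 19.
    At 19: go right to 24.
      At 24: go left to 30.
        30 is a leaf — visit 30.
      Visit 24.
      At 24: no right child.

10 33 15 38 11 5 36 18 4 37 16 13 12 19 30 24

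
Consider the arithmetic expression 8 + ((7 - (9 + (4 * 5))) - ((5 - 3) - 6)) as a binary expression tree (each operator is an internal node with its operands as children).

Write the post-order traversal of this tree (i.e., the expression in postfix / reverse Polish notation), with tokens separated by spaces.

Post-order on an expression tree gives postfix notation: for each operator, emit left operand, right operand, then the operator.

8 7 9 4 5 * + - 5 3 - 6 - - +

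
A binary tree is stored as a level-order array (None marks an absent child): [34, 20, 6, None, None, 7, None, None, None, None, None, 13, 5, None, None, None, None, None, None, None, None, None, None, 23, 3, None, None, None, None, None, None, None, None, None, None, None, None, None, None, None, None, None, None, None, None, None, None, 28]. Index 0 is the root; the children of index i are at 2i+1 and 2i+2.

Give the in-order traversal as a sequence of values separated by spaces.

20 34 28 23 13 3 7 5 6

In-order visits the left subtree, then the node, then the right subtree.
At 34: go left to 20.
  20 is a leaf — visit 20.
Visit 34.
At 34: go right to 6.
  At 6: go left to 7.
    At 7: go left to 13.
      At 13: go left to 23.
        At 23: go left to 28.
          28 is a leaf — visit 28.
        Visit 23.
        At 23: no right child.
      Visit 13.
      At 13: go right to 3.
        3 is a leaf — visit 3.
    Visit 7.
    At 7: go right to 5.
      5 is a leaf — visit 5.
  Visit 6.
  At 6: no right child.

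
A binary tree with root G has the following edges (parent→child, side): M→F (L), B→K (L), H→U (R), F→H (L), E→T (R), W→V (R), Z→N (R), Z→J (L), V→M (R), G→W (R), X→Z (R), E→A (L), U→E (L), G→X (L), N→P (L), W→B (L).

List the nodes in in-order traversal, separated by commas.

X, J, Z, P, N, G, K, B, W, V, H, A, E, T, U, F, M

In-order visits the left subtree, then the node, then the right subtree.
At G: go left to X.
  At X: no left child.
  Visit X.
  At X: go right to Z.
    At Z: go left to J.
      J is a leaf — visit J.
    Visit Z.
    At Z: go right to N.
      At N: go left to P.
        P is a leaf — visit P.
      Visit N.
      At N: no right child.
Visit G.
At G: go right to W.
  At W: go left to B.
    At B: go left to K.
      K is a leaf — visit K.
    Visit B.
    At B: no right child.
  Visit W.
  At W: go right to V.
    At V: no left child.
    Visit V.
    At V: go right to M.
      At M: go left to F.
        At F: go left to H.
          At H: no left child.
          Visit H.
          At H: go right to U.
            At U: go left to E.
              At E: go left to A.
                A is a leaf — visit A.
              Visit E.
              At E: go right to T.
                T is a leaf — visit T.
            Visit U.
            At U: no right child.
        Visit F.
        At F: no right child.
      Visit M.
      At M: no right child.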